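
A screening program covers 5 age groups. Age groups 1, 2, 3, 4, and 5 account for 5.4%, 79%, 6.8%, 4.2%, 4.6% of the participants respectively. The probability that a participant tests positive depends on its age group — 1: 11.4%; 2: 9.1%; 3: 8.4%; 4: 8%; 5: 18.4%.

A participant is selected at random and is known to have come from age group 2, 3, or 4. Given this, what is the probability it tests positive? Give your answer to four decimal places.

0.0900

Let S = {2, 3, 4}.
P(S) = 0.79 + 0.068 + 0.042 = 0.9.
P(T ∩ S) = 0.091·0.79 + 0.084·0.068 + 0.08·0.042 = 0.07189 + 0.005712 + 0.00336 = 0.080962.
P(T | S) = 0.080962 / 0.9 = 0.089958…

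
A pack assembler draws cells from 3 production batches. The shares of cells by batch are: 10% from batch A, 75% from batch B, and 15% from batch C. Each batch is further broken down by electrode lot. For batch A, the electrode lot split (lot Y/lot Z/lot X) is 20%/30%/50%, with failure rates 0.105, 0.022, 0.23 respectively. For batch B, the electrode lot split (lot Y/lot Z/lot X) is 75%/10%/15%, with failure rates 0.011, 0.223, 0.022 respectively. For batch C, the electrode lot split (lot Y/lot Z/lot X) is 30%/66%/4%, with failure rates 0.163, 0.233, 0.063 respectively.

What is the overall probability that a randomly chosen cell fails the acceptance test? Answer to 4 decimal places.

P(F|A) = 0.2·0.105 + 0.3·0.022 + 0.5·0.23 = 0.021 + 0.0066 + 0.115 = 0.1426
P(F|B) = 0.75·0.011 + 0.1·0.223 + 0.15·0.022 = 0.00825 + 0.0223 + 0.0033 = 0.03385
P(F|C) = 0.3·0.163 + 0.66·0.233 + 0.04·0.063 = 0.0489 + 0.15378 + 0.00252 = 0.2052
Then overall,
P(F) = 0.1·0.1426 + 0.75·0.03385 + 0.15·0.2052
      = 0.01426 + 0.0253875 + 0.03078 = 0.0704275

0.0704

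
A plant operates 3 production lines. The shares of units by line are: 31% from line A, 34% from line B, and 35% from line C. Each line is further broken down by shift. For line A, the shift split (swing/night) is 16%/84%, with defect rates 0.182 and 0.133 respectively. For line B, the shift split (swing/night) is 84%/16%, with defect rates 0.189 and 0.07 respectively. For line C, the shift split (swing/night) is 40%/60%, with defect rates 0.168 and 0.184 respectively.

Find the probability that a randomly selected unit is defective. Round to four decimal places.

0.1636

P(D|A) = 0.16·0.182 + 0.84·0.133 = 0.02912 + 0.11172 = 0.14084
P(D|B) = 0.84·0.189 + 0.16·0.07 = 0.15876 + 0.0112 = 0.16996
P(D|C) = 0.4·0.168 + 0.6·0.184 = 0.0672 + 0.1104 = 0.1776
Then overall,
P(D) = 0.31·0.14084 + 0.34·0.16996 + 0.35·0.1776
      = 0.0436604 + 0.0577864 + 0.06216 = 0.1636068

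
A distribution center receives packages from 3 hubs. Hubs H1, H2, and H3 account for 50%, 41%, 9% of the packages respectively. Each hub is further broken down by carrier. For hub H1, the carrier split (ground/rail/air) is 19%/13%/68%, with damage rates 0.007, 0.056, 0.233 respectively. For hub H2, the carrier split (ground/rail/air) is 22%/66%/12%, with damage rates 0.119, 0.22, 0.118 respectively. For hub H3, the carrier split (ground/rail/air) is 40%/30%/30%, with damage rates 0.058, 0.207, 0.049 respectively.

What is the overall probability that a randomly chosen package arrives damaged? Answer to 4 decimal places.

P(D|H1) = 0.19·0.007 + 0.13·0.056 + 0.68·0.233 = 0.00133 + 0.00728 + 0.15844 = 0.16705
P(D|H2) = 0.22·0.119 + 0.66·0.22 + 0.12·0.118 = 0.02618 + 0.1452 + 0.01416 = 0.18554
P(D|H3) = 0.4·0.058 + 0.3·0.207 + 0.3·0.049 = 0.0232 + 0.0621 + 0.0147 = 0.1
By total probability over the outer partition,
P(D) = 0.5·0.16705 + 0.41·0.18554 + 0.09·0.1
      = 0.083525 + 0.0760714 + 0.009 = 0.1685964

P(D) ≈ 0.1686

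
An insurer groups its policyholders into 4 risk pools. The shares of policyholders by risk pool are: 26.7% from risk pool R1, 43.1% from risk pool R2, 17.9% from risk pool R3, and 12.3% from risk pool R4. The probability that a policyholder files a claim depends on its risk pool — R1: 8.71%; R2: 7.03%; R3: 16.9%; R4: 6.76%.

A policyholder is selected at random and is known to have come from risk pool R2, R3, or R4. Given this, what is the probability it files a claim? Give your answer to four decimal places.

Let S = {R2, R3, R4}.
P(S) = 0.431 + 0.179 + 0.123 = 0.733.
P(C ∩ S) = 0.0703·0.431 + 0.169·0.179 + 0.0676·0.123 = 0.0302993 + 0.030251 + 0.0083148 = 0.0688651.
P(C | S) = 0.0688651 / 0.733 = 0.093950…

P(C|S) ≈ 0.0939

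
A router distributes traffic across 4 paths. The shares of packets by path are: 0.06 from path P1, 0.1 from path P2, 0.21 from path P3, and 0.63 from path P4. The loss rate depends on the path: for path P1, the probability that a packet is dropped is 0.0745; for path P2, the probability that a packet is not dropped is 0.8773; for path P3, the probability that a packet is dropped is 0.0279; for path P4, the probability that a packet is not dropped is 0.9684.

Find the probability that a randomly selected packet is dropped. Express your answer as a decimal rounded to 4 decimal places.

P(L|P2) = 1 − 0.8773 = 0.1227.
P(L|P4) = 1 − 0.9684 = 0.0316.
Using total probability over the partition,
P(L) = P(L|P1)·P(P1) + P(L|P2)·P(P2) + P(L|P3)·P(P3) + P(L|P4)·P(P4)
      = 0.0745·0.06 + 0.1227·0.1 + 0.0279·0.21 + 0.0316·0.63
      = 0.00447 + 0.01227 + 0.005859 + 0.019908 = 0.042507

P(L) ≈ 0.0425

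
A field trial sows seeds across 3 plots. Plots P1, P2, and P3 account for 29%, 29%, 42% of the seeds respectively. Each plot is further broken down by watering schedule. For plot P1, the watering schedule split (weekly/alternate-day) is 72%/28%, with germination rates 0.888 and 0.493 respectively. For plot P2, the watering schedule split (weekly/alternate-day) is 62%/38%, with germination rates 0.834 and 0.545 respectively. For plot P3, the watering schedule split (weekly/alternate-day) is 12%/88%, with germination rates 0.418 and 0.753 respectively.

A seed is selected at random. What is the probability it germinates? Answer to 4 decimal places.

P(G|P1) = 0.72·0.888 + 0.28·0.493 = 0.63936 + 0.13804 = 0.7774
P(G|P2) = 0.62·0.834 + 0.38·0.545 = 0.51708 + 0.2071 = 0.72418
P(G|P3) = 0.12·0.418 + 0.88·0.753 = 0.05016 + 0.66264 = 0.7128
Then overall,
P(G) = 0.29·0.7774 + 0.29·0.72418 + 0.42·0.7128
      = 0.225446 + 0.2100122 + 0.299376 = 0.7348342

0.7348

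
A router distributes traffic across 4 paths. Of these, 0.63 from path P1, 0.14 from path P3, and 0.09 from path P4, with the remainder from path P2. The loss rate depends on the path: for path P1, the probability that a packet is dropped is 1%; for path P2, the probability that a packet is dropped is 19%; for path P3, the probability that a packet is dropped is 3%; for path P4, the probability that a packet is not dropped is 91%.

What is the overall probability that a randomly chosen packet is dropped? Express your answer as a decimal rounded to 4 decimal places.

0.0452

P(P2) = 1 − (0.63 + 0.14 + 0.09) = 0.14.
P(L|P4) = 1 − 0.91 = 0.09.
P(L) = P(L|P1)·P(P1) + P(L|P2)·P(P2) + P(L|P3)·P(P3) + P(L|P4)·P(P4)
      = 0.01·0.63 + 0.19·0.14 + 0.03·0.14 + 0.09·0.09
      = 0.0063 + 0.0266 + 0.0042 + 0.0081 = 0.0452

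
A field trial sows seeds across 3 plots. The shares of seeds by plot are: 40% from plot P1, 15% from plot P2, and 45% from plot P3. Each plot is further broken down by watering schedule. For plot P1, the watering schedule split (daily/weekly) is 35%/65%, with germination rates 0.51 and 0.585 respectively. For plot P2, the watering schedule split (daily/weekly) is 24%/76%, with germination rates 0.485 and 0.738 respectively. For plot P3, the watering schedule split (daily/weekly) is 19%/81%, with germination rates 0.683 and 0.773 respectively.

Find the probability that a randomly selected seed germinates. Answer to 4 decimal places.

0.6652

P(G|P1) = 0.35·0.51 + 0.65·0.585 = 0.1785 + 0.38025 = 0.55875
P(G|P2) = 0.24·0.485 + 0.76·0.738 = 0.1164 + 0.56088 = 0.67728
P(G|P3) = 0.19·0.683 + 0.81·0.773 = 0.12977 + 0.62613 = 0.7559
Then overall,
P(G) = 0.4·0.55875 + 0.15·0.67728 + 0.45·0.7559
      = 0.2235 + 0.101592 + 0.340155 = 0.665247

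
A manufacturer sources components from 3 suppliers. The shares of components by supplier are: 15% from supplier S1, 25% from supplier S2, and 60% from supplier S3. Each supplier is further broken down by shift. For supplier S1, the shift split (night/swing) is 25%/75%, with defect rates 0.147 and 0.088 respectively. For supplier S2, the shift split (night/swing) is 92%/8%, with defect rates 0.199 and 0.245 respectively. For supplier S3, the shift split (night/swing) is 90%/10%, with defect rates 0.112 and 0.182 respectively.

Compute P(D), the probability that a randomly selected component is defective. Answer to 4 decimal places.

P(D|S1) = 0.25·0.147 + 0.75·0.088 = 0.03675 + 0.066 = 0.10275
P(D|S2) = 0.92·0.199 + 0.08·0.245 = 0.18308 + 0.0196 = 0.20268
P(D|S3) = 0.9·0.112 + 0.1·0.182 = 0.1008 + 0.0182 = 0.119
Then overall,
P(D) = 0.15·0.10275 + 0.25·0.20268 + 0.6·0.119
      = 0.0154125 + 0.05067 + 0.0714 = 0.1374825

0.1375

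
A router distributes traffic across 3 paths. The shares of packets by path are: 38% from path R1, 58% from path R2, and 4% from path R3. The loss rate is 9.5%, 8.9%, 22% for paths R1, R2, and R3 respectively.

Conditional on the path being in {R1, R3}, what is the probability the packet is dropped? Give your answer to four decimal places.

0.1069

Let S = {R1, R3}.
P(S) = 0.38 + 0.04 = 0.42.
P(L ∩ S) = 0.095·0.38 + 0.22·0.04 = 0.0361 + 0.0088 = 0.0449.
P(L | S) = 0.0449 / 0.42 = 0.106905…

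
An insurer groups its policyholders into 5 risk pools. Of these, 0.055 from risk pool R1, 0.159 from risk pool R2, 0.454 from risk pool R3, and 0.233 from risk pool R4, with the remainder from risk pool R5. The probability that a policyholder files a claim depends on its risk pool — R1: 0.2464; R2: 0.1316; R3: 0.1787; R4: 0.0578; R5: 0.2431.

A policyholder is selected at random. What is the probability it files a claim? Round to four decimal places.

0.1531

P(R5) = 1 − (0.055 + 0.159 + 0.454 + 0.233) = 0.099.
P(C) = P(C|R1)·P(R1) + P(C|R2)·P(R2) + P(C|R3)·P(R3) + P(C|R4)·P(R4) + P(C|R5)·P(R5)
      = 0.2464·0.055 + 0.1316·0.159 + 0.1787·0.454 + 0.0578·0.233 + 0.2431·0.099
      = 0.013552 + 0.0209244 + 0.0811298 + 0.0134674 + 0.0240669 = 0.1531405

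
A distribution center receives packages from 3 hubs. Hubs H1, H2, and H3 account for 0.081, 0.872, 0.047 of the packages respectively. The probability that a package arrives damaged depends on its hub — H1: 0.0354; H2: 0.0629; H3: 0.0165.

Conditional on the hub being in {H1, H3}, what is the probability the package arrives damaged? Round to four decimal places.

Let S = {H1, H3}.
P(S) = 0.081 + 0.047 = 0.128.
P(D ∩ S) = 0.0354·0.081 + 0.0165·0.047 = 0.0028674 + 0.0007755 = 0.0036429.
P(D | S) = 0.0036429 / 0.128 = 0.028460…

P(D|S) ≈ 0.0285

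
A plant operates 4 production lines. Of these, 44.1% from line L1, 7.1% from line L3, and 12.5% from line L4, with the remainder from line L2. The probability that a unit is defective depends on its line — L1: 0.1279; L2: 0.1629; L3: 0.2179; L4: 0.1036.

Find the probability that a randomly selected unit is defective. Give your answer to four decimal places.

P(D) ≈ 0.1440

P(L2) = 1 − (0.441 + 0.071 + 0.125) = 0.363.
P(D) = P(D|L1)·P(L1) + P(D|L2)·P(L2) + P(D|L3)·P(L3) + P(D|L4)·P(L4)
      = 0.1279·0.441 + 0.1629·0.363 + 0.2179·0.071 + 0.1036·0.125
      = 0.0564039 + 0.0591327 + 0.0154709 + 0.01295 = 0.1439575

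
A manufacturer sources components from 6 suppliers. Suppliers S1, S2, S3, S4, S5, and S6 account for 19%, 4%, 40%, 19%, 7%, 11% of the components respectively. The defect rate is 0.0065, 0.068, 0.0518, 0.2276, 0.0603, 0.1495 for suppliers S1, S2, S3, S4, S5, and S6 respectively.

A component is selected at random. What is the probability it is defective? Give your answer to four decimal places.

By the law of total probability,
P(D) = P(D|S1)·P(S1) + P(D|S2)·P(S2) + P(D|S3)·P(S3) + P(D|S4)·P(S4) + P(D|S5)·P(S5) + P(D|S6)·P(S6)
      = 0.0065·0.19 + 0.068·0.04 + 0.0518·0.4 + 0.2276·0.19 + 0.0603·0.07 + 0.1495·0.11
      = 0.001235 + 0.00272 + 0.02072 + 0.043244 + 0.004221 + 0.016445 = 0.088585

0.0886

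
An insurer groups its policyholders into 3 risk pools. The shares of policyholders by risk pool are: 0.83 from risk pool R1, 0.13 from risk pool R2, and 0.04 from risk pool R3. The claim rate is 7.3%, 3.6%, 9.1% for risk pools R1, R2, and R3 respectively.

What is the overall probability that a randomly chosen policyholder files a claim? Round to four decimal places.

Summing over the partition,
P(C) = P(C|R1)·P(R1) + P(C|R2)·P(R2) + P(C|R3)·P(R3)
      = 0.073·0.83 + 0.036·0.13 + 0.091·0.04
      = 0.06059 + 0.00468 + 0.00364 = 0.06891

P(C) ≈ 0.0689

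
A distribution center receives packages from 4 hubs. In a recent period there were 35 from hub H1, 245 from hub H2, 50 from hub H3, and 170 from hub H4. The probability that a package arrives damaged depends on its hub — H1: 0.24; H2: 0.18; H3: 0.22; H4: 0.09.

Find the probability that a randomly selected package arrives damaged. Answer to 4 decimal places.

P(D) ≈ 0.1576

Total: 35 + 245 + 50 + 170 = 500.
P(H1) = 35/500 = 0.07. P(H2) = 245/500 = 0.49. P(H3) = 50/500 = 0.1. P(H4) = 170/500 = 0.34.
P(D) = P(D|H1)·P(H1) + P(D|H2)·P(H2) + P(D|H3)·P(H3) + P(D|H4)·P(H4)
      = 0.24·0.07 + 0.18·0.49 + 0.22·0.1 + 0.09·0.34
      = 0.0168 + 0.0882 + 0.022 + 0.0306 = 0.1576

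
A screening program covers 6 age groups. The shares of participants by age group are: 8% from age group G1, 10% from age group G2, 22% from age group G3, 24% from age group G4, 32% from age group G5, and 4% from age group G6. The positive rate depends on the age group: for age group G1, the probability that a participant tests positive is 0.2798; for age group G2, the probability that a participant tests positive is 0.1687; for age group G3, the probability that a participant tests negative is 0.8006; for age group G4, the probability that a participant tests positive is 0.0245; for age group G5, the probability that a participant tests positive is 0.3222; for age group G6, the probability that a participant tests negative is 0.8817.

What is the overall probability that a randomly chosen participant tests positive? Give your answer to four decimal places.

0.1968

P(T|G3) = 1 − 0.8006 = 0.1994.
P(T|G6) = 1 − 0.8817 = 0.1183.
P(T) = P(T|G1)·P(G1) + P(T|G2)·P(G2) + P(T|G3)·P(G3) + P(T|G4)·P(G4) + P(T|G5)·P(G5) + P(T|G6)·P(G6)
      = 0.2798·0.08 + 0.1687·0.1 + 0.1994·0.22 + 0.0245·0.24 + 0.3222·0.32 + 0.1183·0.04
      = 0.022384 + 0.01687 + 0.043868 + 0.00588 + 0.103104 + 0.004732 = 0.196838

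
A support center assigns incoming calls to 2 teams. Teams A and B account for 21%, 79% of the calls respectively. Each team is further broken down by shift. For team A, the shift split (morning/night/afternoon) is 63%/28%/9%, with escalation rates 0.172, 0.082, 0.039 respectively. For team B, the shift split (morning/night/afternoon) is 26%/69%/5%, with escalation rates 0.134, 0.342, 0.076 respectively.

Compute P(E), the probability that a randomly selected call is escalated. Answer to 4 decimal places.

P(E|A) = 0.63·0.172 + 0.28·0.082 + 0.09·0.039 = 0.10836 + 0.02296 + 0.00351 = 0.13483
P(E|B) = 0.26·0.134 + 0.69·0.342 + 0.05·0.076 = 0.03484 + 0.23598 + 0.0038 = 0.27462
By total probability over the outer partition,
P(E) = 0.21·0.13483 + 0.79·0.27462
      = 0.0283143 + 0.2169498 = 0.2452641

0.2453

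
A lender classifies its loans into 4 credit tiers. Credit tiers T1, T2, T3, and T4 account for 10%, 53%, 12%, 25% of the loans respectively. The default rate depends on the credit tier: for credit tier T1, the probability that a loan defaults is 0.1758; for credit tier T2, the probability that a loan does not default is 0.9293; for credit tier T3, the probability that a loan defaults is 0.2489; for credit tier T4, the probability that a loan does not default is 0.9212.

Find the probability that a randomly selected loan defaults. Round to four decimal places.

P(D|T2) = 1 − 0.9293 = 0.0707.
P(D|T4) = 1 − 0.9212 = 0.0788.
By the law of total probability,
P(D) = P(D|T1)·P(T1) + P(D|T2)·P(T2) + P(D|T3)·P(T3) + P(D|T4)·P(T4)
      = 0.1758·0.1 + 0.0707·0.53 + 0.2489·0.12 + 0.0788·0.25
      = 0.01758 + 0.037471 + 0.029868 + 0.0197 = 0.104619

P(D) ≈ 0.1046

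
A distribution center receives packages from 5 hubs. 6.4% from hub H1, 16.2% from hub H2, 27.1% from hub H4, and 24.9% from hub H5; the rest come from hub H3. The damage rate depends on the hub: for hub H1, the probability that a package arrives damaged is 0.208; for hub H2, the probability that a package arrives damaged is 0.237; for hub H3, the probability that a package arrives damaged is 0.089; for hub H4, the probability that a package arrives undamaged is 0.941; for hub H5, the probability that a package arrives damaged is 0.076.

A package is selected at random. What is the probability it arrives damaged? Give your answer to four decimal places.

P(H3) = 1 − (0.064 + 0.162 + 0.271 + 0.249) = 0.254.
P(D|H4) = 1 − 0.941 = 0.059.
Using total probability over the partition,
P(D) = P(D|H1)·P(H1) + P(D|H2)·P(H2) + P(D|H3)·P(H3) + P(D|H4)·P(H4) + P(D|H5)·P(H5)
      = 0.208·0.064 + 0.237·0.162 + 0.089·0.254 + 0.059·0.271 + 0.076·0.249
      = 0.013312 + 0.038394 + 0.022606 + 0.015989 + 0.018924 = 0.109225

0.1092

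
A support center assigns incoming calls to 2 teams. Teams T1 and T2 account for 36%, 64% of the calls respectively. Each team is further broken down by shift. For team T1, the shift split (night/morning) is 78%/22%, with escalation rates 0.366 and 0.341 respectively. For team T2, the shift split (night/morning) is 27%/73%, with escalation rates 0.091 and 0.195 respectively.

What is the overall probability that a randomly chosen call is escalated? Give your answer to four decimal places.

0.2366

P(E|T1) = 0.78·0.366 + 0.22·0.341 = 0.28548 + 0.07502 = 0.3605
P(E|T2) = 0.27·0.091 + 0.73·0.195 = 0.02457 + 0.14235 = 0.16692
Then overall,
P(E) = 0.36·0.3605 + 0.64·0.16692
      = 0.12978 + 0.1068288 = 0.2366088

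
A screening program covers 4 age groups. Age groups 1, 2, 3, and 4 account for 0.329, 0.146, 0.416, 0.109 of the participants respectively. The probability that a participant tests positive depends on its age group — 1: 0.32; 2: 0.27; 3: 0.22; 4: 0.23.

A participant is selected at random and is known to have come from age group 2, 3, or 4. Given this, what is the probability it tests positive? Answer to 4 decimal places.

Let S = {2, 3, 4}.
P(S) = 0.146 + 0.416 + 0.109 = 0.671.
P(T ∩ S) = 0.27·0.146 + 0.22·0.416 + 0.23·0.109 = 0.03942 + 0.09152 + 0.02507 = 0.15601.
P(T | S) = 0.15601 / 0.671 = 0.232504…

P(T|S) ≈ 0.2325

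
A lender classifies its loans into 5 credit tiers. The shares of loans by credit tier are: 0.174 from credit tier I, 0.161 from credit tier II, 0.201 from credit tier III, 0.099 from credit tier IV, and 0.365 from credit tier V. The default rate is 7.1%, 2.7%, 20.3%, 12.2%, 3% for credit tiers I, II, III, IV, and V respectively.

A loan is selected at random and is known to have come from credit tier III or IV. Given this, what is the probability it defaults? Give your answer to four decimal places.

Let S = {III, IV}.
P(S) = 0.201 + 0.099 = 0.3.
P(D ∩ S) = 0.203·0.201 + 0.122·0.099 = 0.040803 + 0.012078 = 0.052881.
P(D | S) = 0.052881 / 0.3 = 0.176270…

P(D|S) ≈ 0.1763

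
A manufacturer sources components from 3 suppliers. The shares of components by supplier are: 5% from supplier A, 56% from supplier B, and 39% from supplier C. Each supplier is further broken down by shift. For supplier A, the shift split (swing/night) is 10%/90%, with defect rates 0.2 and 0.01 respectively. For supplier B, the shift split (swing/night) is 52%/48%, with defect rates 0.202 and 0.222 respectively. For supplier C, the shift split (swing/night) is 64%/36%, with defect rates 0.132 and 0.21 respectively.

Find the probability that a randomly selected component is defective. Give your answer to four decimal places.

P(D) ≈ 0.1824

P(D|A) = 0.1·0.2 + 0.9·0.01 = 0.02 + 0.009 = 0.029
P(D|B) = 0.52·0.202 + 0.48·0.222 = 0.10504 + 0.10656 = 0.2116
P(D|C) = 0.64·0.132 + 0.36·0.21 = 0.08448 + 0.0756 = 0.16008
By total probability over the outer partition,
P(D) = 0.05·0.029 + 0.56·0.2116 + 0.39·0.16008
      = 0.00145 + 0.118496 + 0.0624312 = 0.1823772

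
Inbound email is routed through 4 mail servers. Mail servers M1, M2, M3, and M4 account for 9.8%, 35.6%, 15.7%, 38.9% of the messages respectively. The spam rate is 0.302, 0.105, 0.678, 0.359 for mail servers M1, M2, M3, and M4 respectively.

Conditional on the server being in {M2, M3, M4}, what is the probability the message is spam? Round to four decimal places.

Let J = {M2, M3, M4}.
P(J) = 0.356 + 0.157 + 0.389 = 0.902.
P(S ∩ J) = 0.105·0.356 + 0.678·0.157 + 0.359·0.389 = 0.03738 + 0.106446 + 0.139651 = 0.283477.
P(S | J) = 0.283477 / 0.902 = 0.314276…

P(S|J) ≈ 0.3143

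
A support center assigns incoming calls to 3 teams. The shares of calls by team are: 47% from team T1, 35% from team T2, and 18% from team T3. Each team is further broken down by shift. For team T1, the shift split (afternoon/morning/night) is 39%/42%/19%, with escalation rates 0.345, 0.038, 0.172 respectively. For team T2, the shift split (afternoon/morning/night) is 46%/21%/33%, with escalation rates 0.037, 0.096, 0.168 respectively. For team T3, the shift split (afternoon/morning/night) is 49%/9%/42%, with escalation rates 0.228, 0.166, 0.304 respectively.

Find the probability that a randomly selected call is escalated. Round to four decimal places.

P(E|T1) = 0.39·0.345 + 0.42·0.038 + 0.19·0.172 = 0.13455 + 0.01596 + 0.03268 = 0.18319
P(E|T2) = 0.46·0.037 + 0.21·0.096 + 0.33·0.168 = 0.01702 + 0.02016 + 0.05544 = 0.09262
P(E|T3) = 0.49·0.228 + 0.09·0.166 + 0.42·0.304 = 0.11172 + 0.01494 + 0.12768 = 0.25434
Then overall,
P(E) = 0.47·0.18319 + 0.35·0.09262 + 0.18·0.25434
      = 0.0860993 + 0.032417 + 0.0457812 = 0.1642975

0.1643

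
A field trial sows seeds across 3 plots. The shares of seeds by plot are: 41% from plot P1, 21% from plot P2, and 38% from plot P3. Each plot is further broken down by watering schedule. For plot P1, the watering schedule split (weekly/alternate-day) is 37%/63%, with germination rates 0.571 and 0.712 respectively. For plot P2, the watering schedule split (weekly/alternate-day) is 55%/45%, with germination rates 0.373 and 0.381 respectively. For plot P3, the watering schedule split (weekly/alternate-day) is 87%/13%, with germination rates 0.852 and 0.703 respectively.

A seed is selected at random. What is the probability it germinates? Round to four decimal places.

P(G) ≈ 0.6660

P(G|P1) = 0.37·0.571 + 0.63·0.712 = 0.21127 + 0.44856 = 0.65983
P(G|P2) = 0.55·0.373 + 0.45·0.381 = 0.20515 + 0.17145 = 0.3766
P(G|P3) = 0.87·0.852 + 0.13·0.703 = 0.74124 + 0.09139 = 0.83263
Then overall,
P(G) = 0.41·0.65983 + 0.21·0.3766 + 0.38·0.83263
      = 0.2705303 + 0.079086 + 0.3163994 = 0.6660157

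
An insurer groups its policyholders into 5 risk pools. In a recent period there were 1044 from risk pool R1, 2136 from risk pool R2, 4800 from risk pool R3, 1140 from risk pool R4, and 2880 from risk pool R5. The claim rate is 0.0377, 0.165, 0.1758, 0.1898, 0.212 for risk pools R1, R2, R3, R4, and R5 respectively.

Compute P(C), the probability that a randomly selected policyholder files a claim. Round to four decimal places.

Total: 1044 + 2136 + 4800 + 1140 + 2880 = 12000.
P(R1) = 1044/12000 = 0.087. P(R2) = 2136/12000 = 0.178. P(R3) = 4800/12000 = 0.4. P(R4) = 1140/12000 = 0.095. P(R5) = 2880/12000 = 0.24.
P(C) = P(C|R1)·P(R1) + P(C|R2)·P(R2) + P(C|R3)·P(R3) + P(C|R4)·P(R4) + P(C|R5)·P(R5)
      = 0.0377·0.087 + 0.165·0.178 + 0.1758·0.4 + 0.1898·0.095 + 0.212·0.24
      = 0.0032799 + 0.02937 + 0.07032 + 0.018031 + 0.05088 = 0.1718809

0.1719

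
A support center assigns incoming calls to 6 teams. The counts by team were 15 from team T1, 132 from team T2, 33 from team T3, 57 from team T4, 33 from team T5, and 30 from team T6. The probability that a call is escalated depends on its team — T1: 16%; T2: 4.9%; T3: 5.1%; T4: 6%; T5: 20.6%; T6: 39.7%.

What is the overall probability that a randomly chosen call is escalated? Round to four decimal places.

0.1089

Total: 15 + 132 + 33 + 57 + 33 + 30 = 300.
P(T1) = 15/300 = 0.05. P(T2) = 132/300 = 0.44. P(T3) = 33/300 = 0.11. P(T4) = 57/300 = 0.19. P(T5) = 33/300 = 0.11. P(T6) = 30/300 = 0.1.
P(E) = P(E|T1)·P(T1) + P(E|T2)·P(T2) + P(E|T3)·P(T3) + P(E|T4)·P(T4) + P(E|T5)·P(T5) + P(E|T6)·P(T6)
      = 0.16·0.05 + 0.049·0.44 + 0.051·0.11 + 0.06·0.19 + 0.206·0.11 + 0.397·0.1
      = 0.008 + 0.02156 + 0.00561 + 0.0114 + 0.02266 + 0.0397 = 0.10893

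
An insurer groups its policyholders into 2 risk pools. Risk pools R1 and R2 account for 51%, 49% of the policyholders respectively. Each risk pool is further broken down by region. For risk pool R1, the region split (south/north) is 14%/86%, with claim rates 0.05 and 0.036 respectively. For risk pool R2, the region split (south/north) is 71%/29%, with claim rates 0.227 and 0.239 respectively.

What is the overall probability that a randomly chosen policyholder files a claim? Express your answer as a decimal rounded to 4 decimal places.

P(C|R1) = 0.14·0.05 + 0.86·0.036 = 0.007 + 0.03096 = 0.03796
P(C|R2) = 0.71·0.227 + 0.29·0.239 = 0.16117 + 0.06931 = 0.23048
By total probability over the outer partition,
P(C) = 0.51·0.03796 + 0.49·0.23048
      = 0.0193596 + 0.1129352 = 0.1322948

P(C) ≈ 0.1323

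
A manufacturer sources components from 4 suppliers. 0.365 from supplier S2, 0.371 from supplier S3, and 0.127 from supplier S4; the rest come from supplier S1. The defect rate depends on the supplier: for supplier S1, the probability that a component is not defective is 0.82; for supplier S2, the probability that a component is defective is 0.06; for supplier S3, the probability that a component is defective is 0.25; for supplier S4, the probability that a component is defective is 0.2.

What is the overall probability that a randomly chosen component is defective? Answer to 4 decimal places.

P(D) ≈ 0.1647

P(S1) = 1 − (0.365 + 0.371 + 0.127) = 0.137.
P(D|S1) = 1 − 0.82 = 0.18.
P(D) = P(D|S1)·P(S1) + P(D|S2)·P(S2) + P(D|S3)·P(S3) + P(D|S4)·P(S4)
      = 0.18·0.137 + 0.06·0.365 + 0.25·0.371 + 0.2·0.127
      = 0.02466 + 0.0219 + 0.09275 + 0.0254 = 0.16471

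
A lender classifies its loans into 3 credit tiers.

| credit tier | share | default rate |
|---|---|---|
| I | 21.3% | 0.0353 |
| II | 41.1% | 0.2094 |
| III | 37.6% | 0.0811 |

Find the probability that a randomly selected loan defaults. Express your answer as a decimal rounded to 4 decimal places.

P(D) = P(D|I)·P(I) + P(D|II)·P(II) + P(D|III)·P(III)
      = 0.0353·0.213 + 0.2094·0.411 + 0.0811·0.376
      = 0.0075189 + 0.0860634 + 0.0304936 = 0.1240759

P(D) ≈ 0.1241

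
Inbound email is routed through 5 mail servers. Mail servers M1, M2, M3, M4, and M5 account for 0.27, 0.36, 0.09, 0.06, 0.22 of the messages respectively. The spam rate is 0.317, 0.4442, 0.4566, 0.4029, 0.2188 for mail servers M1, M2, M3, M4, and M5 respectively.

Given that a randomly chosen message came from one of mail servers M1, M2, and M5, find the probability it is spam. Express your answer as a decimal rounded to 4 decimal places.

Let J = {M1, M2, M5}.
P(J) = 0.27 + 0.36 + 0.22 = 0.85.
P(S ∩ J) = 0.317·0.27 + 0.4442·0.36 + 0.2188·0.22 = 0.08559 + 0.159912 + 0.048136 = 0.293638.
P(S | J) = 0.293638 / 0.85 = 0.345456…

0.3455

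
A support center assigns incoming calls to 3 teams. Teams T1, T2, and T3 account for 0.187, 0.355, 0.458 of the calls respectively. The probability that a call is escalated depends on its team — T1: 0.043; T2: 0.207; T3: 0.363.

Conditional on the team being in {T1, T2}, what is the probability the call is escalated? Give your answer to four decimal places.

Let S = {T1, T2}.
P(S) = 0.187 + 0.355 = 0.542.
P(E ∩ S) = 0.043·0.187 + 0.207·0.355 = 0.008041 + 0.073485 = 0.081526.
P(E | S) = 0.081526 / 0.542 = 0.150417…

0.1504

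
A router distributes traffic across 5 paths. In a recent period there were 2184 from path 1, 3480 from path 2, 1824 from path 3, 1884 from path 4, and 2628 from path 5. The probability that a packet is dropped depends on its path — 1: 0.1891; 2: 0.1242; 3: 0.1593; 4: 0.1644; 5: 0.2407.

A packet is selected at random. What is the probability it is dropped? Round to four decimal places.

Total: 2184 + 3480 + 1824 + 1884 + 2628 = 12000.
P(1) = 2184/12000 = 0.182. P(2) = 3480/12000 = 0.29. P(3) = 1824/12000 = 0.152. P(4) = 1884/12000 = 0.157. P(5) = 2628/12000 = 0.219.
P(L) = P(L|1)·P(1) + P(L|2)·P(2) + P(L|3)·P(3) + P(L|4)·P(4) + P(L|5)·P(5)
      = 0.1891·0.182 + 0.1242·0.29 + 0.1593·0.152 + 0.1644·0.157 + 0.2407·0.219
      = 0.0344162 + 0.036018 + 0.0242136 + 0.0258108 + 0.0527133 = 0.1731719

0.1732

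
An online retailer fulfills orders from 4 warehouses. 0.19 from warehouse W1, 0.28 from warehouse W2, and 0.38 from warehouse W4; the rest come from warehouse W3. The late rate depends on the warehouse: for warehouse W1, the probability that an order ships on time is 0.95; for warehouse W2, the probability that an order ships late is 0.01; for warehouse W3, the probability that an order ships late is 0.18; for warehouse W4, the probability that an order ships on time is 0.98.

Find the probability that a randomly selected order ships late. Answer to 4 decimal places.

P(W3) = 1 − (0.19 + 0.28 + 0.38) = 0.15.
P(L|W1) = 1 − 0.95 = 0.05.
P(L|W4) = 1 − 0.98 = 0.02.
P(L) = P(L|W1)·P(W1) + P(L|W2)·P(W2) + P(L|W3)·P(W3) + P(L|W4)·P(W4)
      = 0.05·0.19 + 0.01·0.28 + 0.18·0.15 + 0.02·0.38
      = 0.0095 + 0.0028 + 0.027 + 0.0076 = 0.0469

P(L) ≈ 0.0469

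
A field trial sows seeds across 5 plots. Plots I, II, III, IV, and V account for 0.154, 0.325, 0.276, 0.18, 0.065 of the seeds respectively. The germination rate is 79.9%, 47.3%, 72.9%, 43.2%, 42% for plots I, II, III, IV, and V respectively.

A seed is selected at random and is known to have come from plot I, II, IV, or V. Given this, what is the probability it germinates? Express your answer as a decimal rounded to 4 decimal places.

Let S = {I, II, IV, V}.
P(S) = 0.154 + 0.325 + 0.18 + 0.065 = 0.724.
P(G ∩ S) = 0.799·0.154 + 0.473·0.325 + 0.432·0.18 + 0.42·0.065 = 0.123046 + 0.153725 + 0.07776 + 0.0273 = 0.381831.
P(G | S) = 0.381831 / 0.724 = 0.527391…

0.5274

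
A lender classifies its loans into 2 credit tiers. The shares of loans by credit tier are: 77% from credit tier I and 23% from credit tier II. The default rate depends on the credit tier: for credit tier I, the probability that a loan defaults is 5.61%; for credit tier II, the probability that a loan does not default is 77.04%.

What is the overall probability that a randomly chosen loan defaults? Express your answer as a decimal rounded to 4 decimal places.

P(D|II) = 1 − 0.7704 = 0.2296.
P(D) = P(D|I)·P(I) + P(D|II)·P(II)
      = 0.0561·0.77 + 0.2296·0.23
      = 0.043197 + 0.052808 = 0.096005

P(D) ≈ 0.0960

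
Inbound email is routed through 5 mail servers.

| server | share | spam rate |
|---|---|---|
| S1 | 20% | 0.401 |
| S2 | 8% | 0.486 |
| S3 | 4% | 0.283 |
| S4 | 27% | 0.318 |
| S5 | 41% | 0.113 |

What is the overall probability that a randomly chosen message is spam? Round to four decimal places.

P(S) ≈ 0.2626

Using total probability over the partition,
P(S) = P(S|S1)·P(S1) + P(S|S2)·P(S2) + P(S|S3)·P(S3) + P(S|S4)·P(S4) + P(S|S5)·P(S5)
      = 0.401·0.2 + 0.486·0.08 + 0.283·0.04 + 0.318·0.27 + 0.113·0.41
      = 0.0802 + 0.03888 + 0.01132 + 0.08586 + 0.04633 = 0.26259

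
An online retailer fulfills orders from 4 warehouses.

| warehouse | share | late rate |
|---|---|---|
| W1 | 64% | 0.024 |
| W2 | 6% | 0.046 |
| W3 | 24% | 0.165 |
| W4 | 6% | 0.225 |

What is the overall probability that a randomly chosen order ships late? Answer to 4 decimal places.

P(L) = P(L|W1)·P(W1) + P(L|W2)·P(W2) + P(L|W3)·P(W3) + P(L|W4)·P(W4)
      = 0.024·0.64 + 0.046·0.06 + 0.165·0.24 + 0.225·0.06
      = 0.01536 + 0.00276 + 0.0396 + 0.0135 = 0.07122

0.0712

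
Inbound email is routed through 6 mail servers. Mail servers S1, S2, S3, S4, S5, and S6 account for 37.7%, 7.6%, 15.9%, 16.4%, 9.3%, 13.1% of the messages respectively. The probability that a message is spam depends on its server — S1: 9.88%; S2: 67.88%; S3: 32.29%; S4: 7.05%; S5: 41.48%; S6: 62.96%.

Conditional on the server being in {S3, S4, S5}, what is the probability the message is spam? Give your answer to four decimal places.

0.2439

Let J = {S3, S4, S5}.
P(J) = 0.159 + 0.164 + 0.093 = 0.416.
P(S ∩ J) = 0.3229·0.159 + 0.0705·0.164 + 0.4148·0.093 = 0.0513411 + 0.011562 + 0.0385764 = 0.1014795.
P(S | J) = 0.1014795 / 0.416 = 0.243941…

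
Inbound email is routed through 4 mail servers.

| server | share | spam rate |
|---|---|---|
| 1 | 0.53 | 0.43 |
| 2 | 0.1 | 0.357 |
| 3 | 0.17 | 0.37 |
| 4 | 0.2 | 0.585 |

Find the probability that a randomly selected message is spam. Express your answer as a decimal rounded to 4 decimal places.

0.4435

By the law of total probability,
P(S) = P(S|1)·P(1) + P(S|2)·P(2) + P(S|3)·P(3) + P(S|4)·P(4)
      = 0.43·0.53 + 0.357·0.1 + 0.37·0.17 + 0.585·0.2
      = 0.2279 + 0.0357 + 0.0629 + 0.117 = 0.4435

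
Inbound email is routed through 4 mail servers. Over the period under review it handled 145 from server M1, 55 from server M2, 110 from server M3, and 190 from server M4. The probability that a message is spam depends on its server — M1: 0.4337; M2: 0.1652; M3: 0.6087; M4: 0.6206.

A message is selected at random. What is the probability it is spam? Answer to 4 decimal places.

P(S) ≈ 0.5137

Total: 145 + 55 + 110 + 190 = 500.
P(M1) = 145/500 = 0.29. P(M2) = 55/500 = 0.11. P(M3) = 110/500 = 0.22. P(M4) = 190/500 = 0.38.
P(S) = P(S|M1)·P(M1) + P(S|M2)·P(M2) + P(S|M3)·P(M3) + P(S|M4)·P(M4)
      = 0.4337·0.29 + 0.1652·0.11 + 0.6087·0.22 + 0.6206·0.38
      = 0.125773 + 0.018172 + 0.133914 + 0.235828 = 0.513687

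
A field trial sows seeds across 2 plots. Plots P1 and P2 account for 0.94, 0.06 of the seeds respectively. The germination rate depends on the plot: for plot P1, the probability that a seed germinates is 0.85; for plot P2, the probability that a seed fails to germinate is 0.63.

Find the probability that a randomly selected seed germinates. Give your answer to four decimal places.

0.8212

P(G|P2) = 1 − 0.63 = 0.37.
P(G) = P(G|P1)·P(P1) + P(G|P2)·P(P2)
      = 0.85·0.94 + 0.37·0.06
      = 0.799 + 0.0222 = 0.8212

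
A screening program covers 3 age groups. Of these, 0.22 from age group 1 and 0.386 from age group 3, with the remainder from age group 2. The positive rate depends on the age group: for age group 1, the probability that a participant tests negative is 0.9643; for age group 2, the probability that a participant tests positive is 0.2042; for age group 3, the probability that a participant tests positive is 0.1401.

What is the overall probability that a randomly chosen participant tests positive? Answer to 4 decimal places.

P(2) = 1 − (0.22 + 0.386) = 0.394.
P(T|1) = 1 − 0.9643 = 0.0357.
Using total probability over the partition,
P(T) = P(T|1)·P(1) + P(T|2)·P(2) + P(T|3)·P(3)
      = 0.0357·0.22 + 0.2042·0.394 + 0.1401·0.386
      = 0.007854 + 0.0804548 + 0.0540786 = 0.1423874

0.1424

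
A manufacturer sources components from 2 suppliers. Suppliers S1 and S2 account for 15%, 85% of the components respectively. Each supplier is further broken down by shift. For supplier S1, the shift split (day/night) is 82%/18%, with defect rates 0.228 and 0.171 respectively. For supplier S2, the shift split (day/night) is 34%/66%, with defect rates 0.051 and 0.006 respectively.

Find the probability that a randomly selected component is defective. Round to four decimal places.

P(D) ≈ 0.0508

P(D|S1) = 0.82·0.228 + 0.18·0.171 = 0.18696 + 0.03078 = 0.21774
P(D|S2) = 0.34·0.051 + 0.66·0.006 = 0.01734 + 0.00396 = 0.0213
Then overall,
P(D) = 0.15·0.21774 + 0.85·0.0213
      = 0.032661 + 0.018105 = 0.050766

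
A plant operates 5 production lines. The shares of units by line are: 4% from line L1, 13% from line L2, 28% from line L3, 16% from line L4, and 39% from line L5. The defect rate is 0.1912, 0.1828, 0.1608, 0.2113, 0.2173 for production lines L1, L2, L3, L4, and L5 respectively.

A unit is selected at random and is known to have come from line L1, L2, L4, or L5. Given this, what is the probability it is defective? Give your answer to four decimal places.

Let S = {L1, L2, L4, L5}.
P(S) = 0.04 + 0.13 + 0.16 + 0.39 = 0.72.
P(D ∩ S) = 0.1912·0.04 + 0.1828·0.13 + 0.2113·0.16 + 0.2173·0.39 = 0.007648 + 0.023764 + 0.033808 + 0.084747 = 0.149967.
P(D | S) = 0.149967 / 0.72 = 0.208288…

0.2083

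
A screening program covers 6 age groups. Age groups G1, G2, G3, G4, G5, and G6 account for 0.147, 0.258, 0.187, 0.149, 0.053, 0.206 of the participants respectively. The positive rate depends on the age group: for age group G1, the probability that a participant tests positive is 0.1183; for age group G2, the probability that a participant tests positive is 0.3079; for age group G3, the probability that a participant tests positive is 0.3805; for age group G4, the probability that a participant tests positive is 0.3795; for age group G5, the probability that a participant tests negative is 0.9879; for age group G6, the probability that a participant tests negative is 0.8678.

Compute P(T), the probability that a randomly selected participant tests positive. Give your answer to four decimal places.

P(T|G5) = 1 − 0.9879 = 0.0121.
P(T|G6) = 1 − 0.8678 = 0.1322.
By the law of total probability,
P(T) = P(T|G1)·P(G1) + P(T|G2)·P(G2) + P(T|G3)·P(G3) + P(T|G4)·P(G4) + P(T|G5)·P(G5) + P(T|G6)·P(G6)
      = 0.1183·0.147 + 0.3079·0.258 + 0.3805·0.187 + 0.3795·0.149 + 0.0121·0.053 + 0.1322·0.206
      = 0.0173901 + 0.0794382 + 0.0711535 + 0.0565455 + 0.0006413 + 0.0272332 = 0.2524018

P(T) ≈ 0.2524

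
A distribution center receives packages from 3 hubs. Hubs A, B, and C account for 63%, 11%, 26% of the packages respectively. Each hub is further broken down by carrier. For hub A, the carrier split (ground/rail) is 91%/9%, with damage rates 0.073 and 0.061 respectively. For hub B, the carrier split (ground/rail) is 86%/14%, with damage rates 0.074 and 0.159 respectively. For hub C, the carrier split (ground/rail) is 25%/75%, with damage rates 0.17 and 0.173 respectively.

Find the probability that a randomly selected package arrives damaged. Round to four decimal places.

P(D|A) = 0.91·0.073 + 0.09·0.061 = 0.06643 + 0.00549 = 0.07192
P(D|B) = 0.86·0.074 + 0.14·0.159 = 0.06364 + 0.02226 = 0.0859
P(D|C) = 0.25·0.17 + 0.75·0.173 = 0.0425 + 0.12975 = 0.17225
Then overall,
P(D) = 0.63·0.07192 + 0.11·0.0859 + 0.26·0.17225
      = 0.0453096 + 0.009449 + 0.044785 = 0.0995436

0.0995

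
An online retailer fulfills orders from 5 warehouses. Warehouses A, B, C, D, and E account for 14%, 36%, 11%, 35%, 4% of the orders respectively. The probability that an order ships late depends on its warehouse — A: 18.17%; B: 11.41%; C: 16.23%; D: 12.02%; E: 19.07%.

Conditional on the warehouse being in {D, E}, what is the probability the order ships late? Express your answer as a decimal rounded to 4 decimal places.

0.1274

Let S = {D, E}.
P(S) = 0.35 + 0.04 = 0.39.
P(L ∩ S) = 0.1202·0.35 + 0.1907·0.04 = 0.04207 + 0.007628 = 0.049698.
P(L | S) = 0.049698 / 0.39 = 0.127431…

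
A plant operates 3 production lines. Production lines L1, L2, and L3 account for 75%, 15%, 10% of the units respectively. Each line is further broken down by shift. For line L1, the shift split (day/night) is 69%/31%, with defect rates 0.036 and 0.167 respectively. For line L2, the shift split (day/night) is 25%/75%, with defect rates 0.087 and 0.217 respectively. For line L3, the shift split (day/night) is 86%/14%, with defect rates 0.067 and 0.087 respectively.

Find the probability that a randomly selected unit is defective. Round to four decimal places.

0.0921

P(D|L1) = 0.69·0.036 + 0.31·0.167 = 0.02484 + 0.05177 = 0.07661
P(D|L2) = 0.25·0.087 + 0.75·0.217 = 0.02175 + 0.16275 = 0.1845
P(D|L3) = 0.86·0.067 + 0.14·0.087 = 0.05762 + 0.01218 = 0.0698
By total probability over the outer partition,
P(D) = 0.75·0.07661 + 0.15·0.1845 + 0.1·0.0698
      = 0.0574575 + 0.027675 + 0.00698 = 0.0921125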